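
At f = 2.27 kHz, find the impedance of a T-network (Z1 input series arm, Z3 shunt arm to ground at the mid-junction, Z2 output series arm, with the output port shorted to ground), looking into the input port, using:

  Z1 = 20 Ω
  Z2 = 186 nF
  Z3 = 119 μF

Step 1 — Angular frequency: ω = 2π·f = 2π·2270 = 1.426e+04 rad/s.
Step 2 — Component impedances:
  Z1: Z = R = 20 Ω
  Z2: Z = 1/(jωC) = -j/(ω·C) = 0 - j376.9 Ω
  Z3: Z = 1/(jωC) = -j/(ω·C) = 0 - j0.5892 Ω
Step 3 — With the output port shorted to ground, the output series arm Z2 runs from the junction to ground; the shunt arm Z3 also runs from the junction to ground. They appear in parallel: Z3 || Z2 = 0 - j0.5883 Ω.
Step 4 — Series with input arm Z1: Z_in = Z1 + (Z3 || Z2) = 20 - j0.5883 Ω = 20.01∠-1.7° Ω.

Z = 20 - j0.5883 Ω = 20.01∠-1.7° Ω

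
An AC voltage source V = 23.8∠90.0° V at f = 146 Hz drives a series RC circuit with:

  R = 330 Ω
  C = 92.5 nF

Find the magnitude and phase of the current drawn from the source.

Step 1 — Angular frequency: ω = 2π·f = 2π·146 = 917.3 rad/s.
Step 2 — Component impedances:
  R: Z = R = 330 Ω
  C: Z = 1/(jωC) = -j/(ω·C) = 0 - j1.178e+04 Ω
Step 3 — Series combination: Z_total = R + C = 330 - j1.178e+04 Ω = 1.179e+04∠-88.4° Ω.
Step 4 — Source phasor: V = 23.8∠90.0° V = 0 + j23.8 V.
Step 5 — Ohm's law: I = V / Z_total = (0 + j23.8) / (330 - j1.178e+04) = -0.002018 + j5.651e-05 A.
Step 6 — Convert to polar: |I| = 0.002019 A, ∠I = 178.4°.

I = 0.002019∠178.4° A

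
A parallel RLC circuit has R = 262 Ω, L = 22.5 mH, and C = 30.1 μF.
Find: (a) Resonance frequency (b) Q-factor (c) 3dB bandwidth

Step 1 — Resonance: ω₀ = 1/√(LC) = 1/√(0.0225·3.01e-05) = 1215 rad/s.
Step 2 — f₀ = ω₀/(2π) = 193.4 Hz.
Step 3 — Parallel Q: Q = R/(ω₀L) = 262/(1215·0.0225) = 9.583.
Step 4 — Bandwidth: Δω = ω₀/Q = 126.8 rad/s; BW = Δω/(2π) = 20.18 Hz.

(a) f₀ = 193.4 Hz  (b) Q = 9.583  (c) BW = 20.18 Hz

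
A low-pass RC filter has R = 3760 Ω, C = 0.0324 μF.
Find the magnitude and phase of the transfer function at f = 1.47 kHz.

Step 1 — Angular frequency: ω = 2π·1470 = 9236 rad/s.
Step 2 — Transfer function: H(jω) = 1/(1 + jωRC).
Step 3 — Denominator: 1 + jωRC = 1 + j·9236·3760·3.24e-08 = 1 + j1.125.
Step 4 — H = 0.4413 - j0.4965.
Step 5 — Magnitude: |H| = 0.6643 (-3.6 dB); phase: φ = -48.4°.

|H| = 0.6643 (-3.6 dB), φ = -48.4°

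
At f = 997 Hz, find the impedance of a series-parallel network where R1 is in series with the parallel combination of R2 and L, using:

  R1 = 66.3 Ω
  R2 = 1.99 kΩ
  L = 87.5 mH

Step 1 — Angular frequency: ω = 2π·f = 2π·997 = 6264 rad/s.
Step 2 — Component impedances:
  R1: Z = R = 66.3 Ω
  R2: Z = R = 1990 Ω
  L: Z = jωL = j·6264·0.0875 = 0 + j548.1 Ω
Step 3 — Parallel branch: R2 || L = 1/(1/R2 + 1/L) = 140.3 + j509.5 Ω.
Step 4 — Series with R1: Z_total = R1 + (R2 || L) = 206.6 + j509.5 Ω = 549.8∠67.9° Ω.

Z = 206.6 + j509.5 Ω = 549.8∠67.9° Ω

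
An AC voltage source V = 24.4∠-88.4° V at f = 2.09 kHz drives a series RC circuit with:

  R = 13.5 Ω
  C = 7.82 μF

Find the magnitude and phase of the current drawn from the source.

Step 1 — Angular frequency: ω = 2π·f = 2π·2090 = 1.313e+04 rad/s.
Step 2 — Component impedances:
  R: Z = R = 13.5 Ω
  C: Z = 1/(jωC) = -j/(ω·C) = 0 - j9.738 Ω
Step 3 — Series combination: Z_total = R + C = 13.5 - j9.738 Ω = 16.65∠-35.8° Ω.
Step 4 — Source phasor: V = 24.4∠-88.4° V = 0.6813 - j24.39 V.
Step 5 — Ohm's law: I = V / Z_total = (0.6813 - j24.39) / (13.5 - j9.738) = 0.8904 - j1.164 A.
Step 6 — Convert to polar: |I| = 1.466 A, ∠I = -52.6°.

I = 1.466∠-52.6° A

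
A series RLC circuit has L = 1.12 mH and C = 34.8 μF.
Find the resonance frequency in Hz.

Step 1 — Resonance condition Im(Z)=0 gives ω₀ = 1/√(LC).
Step 2 — ω₀ = 1/√(0.00112·3.48e-05) = 5065 rad/s.
Step 3 — f₀ = ω₀/(2π) = 806.2 Hz.

f₀ = 806.2 Hz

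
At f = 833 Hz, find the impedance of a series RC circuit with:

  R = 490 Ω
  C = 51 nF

Step 1 — Angular frequency: ω = 2π·f = 2π·833 = 5234 rad/s.
Step 2 — Component impedances:
  R: Z = R = 490 Ω
  C: Z = 1/(jωC) = -j/(ω·C) = 0 - j3746 Ω
Step 3 — Series combination: Z_total = R + C = 490 - j3746 Ω = 3778∠-82.5° Ω.

Z = 490 - j3746 Ω = 3778∠-82.5° Ω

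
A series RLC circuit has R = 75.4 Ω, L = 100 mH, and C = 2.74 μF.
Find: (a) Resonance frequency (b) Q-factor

Step 1 — Resonance condition Im(Z)=0 gives ω₀ = 1/√(LC).
Step 2 — ω₀ = 1/√(0.1·2.74e-06) = 1910 rad/s.
Step 3 — f₀ = ω₀/(2π) = 304 Hz.
Step 4 — Series Q: Q = ω₀L/R = 1910·0.1/75.4 = 2.534.

(a) f₀ = 304 Hz  (b) Q = 2.534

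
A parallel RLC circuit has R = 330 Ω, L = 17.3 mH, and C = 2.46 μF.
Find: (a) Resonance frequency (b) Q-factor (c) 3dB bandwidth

Step 1 — Resonance: ω₀ = 1/√(LC) = 1/√(0.0173·2.46e-06) = 4847 rad/s.
Step 2 — f₀ = ω₀/(2π) = 771.5 Hz.
Step 3 — Parallel Q: Q = R/(ω₀L) = 330/(4847·0.0173) = 3.935.
Step 4 — Bandwidth: Δω = ω₀/Q = 1232 rad/s; BW = Δω/(2π) = 196.1 Hz.

(a) f₀ = 771.5 Hz  (b) Q = 3.935  (c) BW = 196.1 Hz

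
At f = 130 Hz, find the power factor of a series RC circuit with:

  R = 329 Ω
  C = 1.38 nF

Step 1 — Angular frequency: ω = 2π·f = 2π·130 = 816.8 rad/s.
Step 2 — Component impedances:
  R: Z = R = 329 Ω
  C: Z = 1/(jωC) = -j/(ω·C) = 0 - j8.872e+05 Ω
Step 3 — Series combination: Z_total = R + C = 329 - j8.872e+05 Ω = 8.872e+05∠-90.0° Ω.
Step 4 — Power factor: PF = cos(φ) = Re(Z)/|Z| = 329/8.872e+05 = 0.0003708.
Step 5 — Type: Im(Z) = -8.872e+05 ⇒ leading (phase φ = -90.0°).

PF = 0.0003708 (leading, φ = -90.0°)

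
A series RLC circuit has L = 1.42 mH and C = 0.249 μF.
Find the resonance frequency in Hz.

Step 1 — Resonance condition Im(Z)=0 gives ω₀ = 1/√(LC).
Step 2 — ω₀ = 1/√(0.00142·2.49e-07) = 5.318e+04 rad/s.
Step 3 — f₀ = ω₀/(2π) = 8464 Hz.

f₀ = 8464 Hz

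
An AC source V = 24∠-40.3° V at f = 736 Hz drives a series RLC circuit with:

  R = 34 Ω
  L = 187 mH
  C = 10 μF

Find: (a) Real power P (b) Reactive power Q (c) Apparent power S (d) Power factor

Step 1 — Angular frequency: ω = 2π·f = 2π·736 = 4624 rad/s.
Step 2 — Component impedances:
  R: Z = R = 34 Ω
  L: Z = jωL = j·4624·0.187 = 0 + j864.8 Ω
  C: Z = 1/(jωC) = -j/(ω·C) = 0 - j21.62 Ω
Step 3 — Series combination: Z_total = R + L + C = 34 + j843.1 Ω = 843.8∠87.7° Ω.
Step 4 — Source phasor: V = 24∠-40.3° V = 18.3 - j15.52 V.
Step 5 — Current: I = V / Z = -0.01751 - j0.02242 A = 0.02844∠-128.0° A.
Step 6 — Complex power: S = V·I* = 0.0275 + j0.682 VA.
Step 7 — Real power: P = Re(S) = 0.0275 W.
Step 8 — Reactive power: Q = Im(S) = 0.682 VAR.
Step 9 — Apparent power: |S| = 0.6826 VA.
Step 10 — Power factor: PF = P/|S| = 0.04029 (lagging).

(a) P = 0.0275 W  (b) Q = 0.682 VAR  (c) S = 0.6826 VA  (d) PF = 0.04029 (lagging)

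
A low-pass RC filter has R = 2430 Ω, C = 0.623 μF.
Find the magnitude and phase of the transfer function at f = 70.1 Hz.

Step 1 — Angular frequency: ω = 2π·70.1 = 440.5 rad/s.
Step 2 — Transfer function: H(jω) = 1/(1 + jωRC).
Step 3 — Denominator: 1 + jωRC = 1 + j·440.5·2430·6.23e-07 = 1 + j0.6668.
Step 4 — H = 0.6922 - j0.4616.
Step 5 — Magnitude: |H| = 0.832 (-1.6 dB); phase: φ = -33.7°.

|H| = 0.832 (-1.6 dB), φ = -33.7°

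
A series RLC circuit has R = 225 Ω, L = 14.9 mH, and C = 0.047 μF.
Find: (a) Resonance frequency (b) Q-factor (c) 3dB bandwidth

Step 1 — Resonance: ω₀ = 1/√(LC) = 1/√(0.0149·4.7e-08) = 3.779e+04 rad/s.
Step 2 — f₀ = ω₀/(2π) = 6014 Hz.
Step 3 — Series Q: Q = ω₀L/R = 3.779e+04·0.0149/225 = 2.502.
Step 4 — Bandwidth: Δω = ω₀/Q = 1.51e+04 rad/s; BW = Δω/(2π) = 2403 Hz.

(a) f₀ = 6014 Hz  (b) Q = 2.502  (c) BW = 2403 Hz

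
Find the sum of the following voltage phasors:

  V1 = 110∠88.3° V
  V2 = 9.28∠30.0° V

Step 1 — Convert each phasor to rectangular form:
  V1 = 110·(cos(88.3°) + j·sin(88.3°)) = 3.263 + j110 V
  V2 = 9.28·(cos(30.0°) + j·sin(30.0°)) = 8.037 + j4.64 V
Step 2 — Sum components: V_total = 11.3 + j114.6 V.
Step 3 — Convert to polar: |V_total| = 115.1 V, ∠V_total = 84.4°.

V_total = 115.1∠84.4° V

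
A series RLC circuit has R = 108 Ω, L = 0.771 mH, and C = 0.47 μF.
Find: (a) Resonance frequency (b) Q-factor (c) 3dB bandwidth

Step 1 — Resonance condition Im(Z)=0 gives ω₀ = 1/√(LC).
Step 2 — ω₀ = 1/√(0.000771·4.7e-07) = 5.253e+04 rad/s.
Step 3 — f₀ = ω₀/(2π) = 8361 Hz.
Step 4 — Series Q: Q = ω₀L/R = 5.253e+04·0.000771/108 = 0.375.
Step 5 — 3dB bandwidth: Δω = ω₀/Q = 1.401e+05 rad/s; BW = Δω/(2π) = 2.229e+04 Hz.

(a) f₀ = 8361 Hz  (b) Q = 0.375  (c) BW = 2.229e+04 Hz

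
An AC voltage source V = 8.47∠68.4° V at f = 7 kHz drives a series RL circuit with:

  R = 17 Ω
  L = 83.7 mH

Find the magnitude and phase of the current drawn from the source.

Step 1 — Angular frequency: ω = 2π·f = 2π·7000 = 4.398e+04 rad/s.
Step 2 — Component impedances:
  R: Z = R = 17 Ω
  L: Z = jωL = j·4.398e+04·0.0837 = 0 + j3681 Ω
Step 3 — Series combination: Z_total = R + L = 17 + j3681 Ω = 3681∠89.7° Ω.
Step 4 — Source phasor: V = 8.47∠68.4° V = 3.118 + j7.875 V.
Step 5 — Ohm's law: I = V / Z_total = (3.118 + j7.875) / (17 + j3681) = 0.002143 - j0.0008371 A.
Step 6 — Convert to polar: |I| = 0.002301 A, ∠I = -21.3°.

I = 0.002301∠-21.3° A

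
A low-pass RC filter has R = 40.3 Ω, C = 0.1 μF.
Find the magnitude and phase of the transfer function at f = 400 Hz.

Step 1 — Angular frequency: ω = 2π·400 = 2513 rad/s.
Step 2 — Transfer function: H(jω) = 1/(1 + jωRC).
Step 3 — Denominator: 1 + jωRC = 1 + j·2513·40.3·1e-07 = 1 + j0.01013.
Step 4 — H = 0.9999 - j0.01013.
Step 5 — Magnitude: |H| = 0.9999 (-0.0 dB); phase: φ = -0.6°.

|H| = 0.9999 (-0.0 dB), φ = -0.6°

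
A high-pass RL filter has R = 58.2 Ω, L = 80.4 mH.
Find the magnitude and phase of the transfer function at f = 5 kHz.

Step 1 — Angular frequency: ω = 2π·5000 = 3.142e+04 rad/s.
Step 2 — Transfer function: H(jω) = jωL/(R + jωL).
Step 3 — Numerator jωL = j·2526; denominator R + jωL = 58.2 + j2526.
Step 4 — H = 0.9995 + j0.02303.
Step 5 — Magnitude: |H| = 0.9997 (-0.0 dB); phase: φ = 1.3°.

|H| = 0.9997 (-0.0 dB), φ = 1.3°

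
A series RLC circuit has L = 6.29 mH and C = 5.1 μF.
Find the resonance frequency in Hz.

Step 1 — Resonance condition Im(Z)=0 gives ω₀ = 1/√(LC).
Step 2 — ω₀ = 1/√(0.00629·5.1e-06) = 5583 rad/s.
Step 3 — f₀ = ω₀/(2π) = 888.6 Hz.

f₀ = 888.6 Hz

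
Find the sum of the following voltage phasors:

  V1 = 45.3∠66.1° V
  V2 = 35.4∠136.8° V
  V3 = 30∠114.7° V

Step 1 — Convert each phasor to rectangular form:
  V1 = 45.3·(cos(66.1°) + j·sin(66.1°)) = 18.35 + j41.42 V
  V2 = 35.4·(cos(136.8°) + j·sin(136.8°)) = -25.81 + j24.23 V
  V3 = 30·(cos(114.7°) + j·sin(114.7°)) = -12.54 + j27.26 V
Step 2 — Sum components: V_total = -19.99 + j92.9 V.
Step 3 — Convert to polar: |V_total| = 95.03 V, ∠V_total = 102.1°.

V_total = 95.03∠102.1° V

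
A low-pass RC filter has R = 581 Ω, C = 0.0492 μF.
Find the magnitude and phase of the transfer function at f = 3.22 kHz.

Step 1 — Angular frequency: ω = 2π·3220 = 2.023e+04 rad/s.
Step 2 — Transfer function: H(jω) = 1/(1 + jωRC).
Step 3 — Denominator: 1 + jωRC = 1 + j·2.023e+04·581·4.92e-08 = 1 + j0.5783.
Step 4 — H = 0.7494 - j0.4334.
Step 5 — Magnitude: |H| = 0.8657 (-1.3 dB); phase: φ = -30.0°.

|H| = 0.8657 (-1.3 dB), φ = -30.0°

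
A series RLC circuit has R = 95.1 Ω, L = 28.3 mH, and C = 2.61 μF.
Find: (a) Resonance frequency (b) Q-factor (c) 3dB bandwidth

Step 1 — Resonance condition Im(Z)=0 gives ω₀ = 1/√(LC).
Step 2 — ω₀ = 1/√(0.0283·2.61e-06) = 3679 rad/s.
Step 3 — f₀ = ω₀/(2π) = 585.6 Hz.
Step 4 — Series Q: Q = ω₀L/R = 3679·0.0283/95.1 = 1.095.
Step 5 — 3dB bandwidth: Δω = ω₀/Q = 3360 rad/s; BW = Δω/(2π) = 534.8 Hz.

(a) f₀ = 585.6 Hz  (b) Q = 1.095  (c) BW = 534.8 Hz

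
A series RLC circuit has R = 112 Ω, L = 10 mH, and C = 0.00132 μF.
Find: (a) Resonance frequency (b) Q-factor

Step 1 — Resonance condition Im(Z)=0 gives ω₀ = 1/√(LC).
Step 2 — ω₀ = 1/√(0.01·1.32e-09) = 2.752e+05 rad/s.
Step 3 — f₀ = ω₀/(2π) = 4.381e+04 Hz.
Step 4 — Series Q: Q = ω₀L/R = 2.752e+05·0.01/112 = 24.58.

(a) f₀ = 4.381e+04 Hz  (b) Q = 24.58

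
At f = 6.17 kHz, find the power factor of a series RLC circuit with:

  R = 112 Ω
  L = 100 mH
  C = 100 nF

Step 1 — Angular frequency: ω = 2π·f = 2π·6170 = 3.877e+04 rad/s.
Step 2 — Component impedances:
  R: Z = R = 112 Ω
  L: Z = jωL = j·3.877e+04·0.1 = 0 + j3877 Ω
  C: Z = 1/(jωC) = -j/(ω·C) = 0 - j257.9 Ω
Step 3 — Series combination: Z_total = R + L + C = 112 + j3619 Ω = 3621∠88.2° Ω.
Step 4 — Power factor: PF = cos(φ) = Re(Z)/|Z| = 112/3621 = 0.03093.
Step 5 — Type: Im(Z) = 3619 ⇒ lagging (phase φ = 88.2°).

PF = 0.03093 (lagging, φ = 88.2°)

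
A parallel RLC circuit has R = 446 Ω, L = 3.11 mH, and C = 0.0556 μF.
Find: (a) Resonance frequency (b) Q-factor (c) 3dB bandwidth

Step 1 — Resonance: ω₀ = 1/√(LC) = 1/√(0.00311·5.56e-08) = 7.605e+04 rad/s.
Step 2 — f₀ = ω₀/(2π) = 1.21e+04 Hz.
Step 3 — Parallel Q: Q = R/(ω₀L) = 446/(7.605e+04·0.00311) = 1.886.
Step 4 — Bandwidth: Δω = ω₀/Q = 4.033e+04 rad/s; BW = Δω/(2π) = 6418 Hz.

(a) f₀ = 1.21e+04 Hz  (b) Q = 1.886  (c) BW = 6418 Hz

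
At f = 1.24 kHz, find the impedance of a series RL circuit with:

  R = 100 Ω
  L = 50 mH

Step 1 — Angular frequency: ω = 2π·f = 2π·1240 = 7791 rad/s.
Step 2 — Component impedances:
  R: Z = R = 100 Ω
  L: Z = jωL = j·7791·0.05 = 0 + j389.6 Ω
Step 3 — Series combination: Z_total = R + L = 100 + j389.6 Ω = 402.2∠75.6° Ω.

Z = 100 + j389.6 Ω = 402.2∠75.6° Ω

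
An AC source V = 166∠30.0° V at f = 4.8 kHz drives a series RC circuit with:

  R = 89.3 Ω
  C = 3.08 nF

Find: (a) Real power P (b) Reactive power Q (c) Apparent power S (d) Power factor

Step 1 — Angular frequency: ω = 2π·f = 2π·4800 = 3.016e+04 rad/s.
Step 2 — Component impedances:
  R: Z = R = 89.3 Ω
  C: Z = 1/(jωC) = -j/(ω·C) = 0 - j1.077e+04 Ω
Step 3 — Series combination: Z_total = R + C = 89.3 - j1.077e+04 Ω = 1.077e+04∠-89.5° Ω.
Step 4 — Source phasor: V = 166∠30.0° V = 143.8 + j83 V.
Step 5 — Current: I = V / Z = -0.007599 + j0.01342 A = 0.01542∠119.5° A.
Step 6 — Complex power: S = V·I* = 0.02123 - j2.56 VA.
Step 7 — Real power: P = Re(S) = 0.02123 W.
Step 8 — Reactive power: Q = Im(S) = -2.56 VAR.
Step 9 — Apparent power: |S| = 2.56 VA.
Step 10 — Power factor: PF = P/|S| = 0.008295 (leading).

(a) P = 0.02123 W  (b) Q = -2.56 VAR  (c) S = 2.56 VA  (d) PF = 0.008295 (leading)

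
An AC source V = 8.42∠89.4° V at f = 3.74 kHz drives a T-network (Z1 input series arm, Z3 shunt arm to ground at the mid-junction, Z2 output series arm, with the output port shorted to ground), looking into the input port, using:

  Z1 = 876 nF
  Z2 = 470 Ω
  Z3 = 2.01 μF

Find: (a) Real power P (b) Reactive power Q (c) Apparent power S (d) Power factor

Step 1 — Angular frequency: ω = 2π·f = 2π·3740 = 2.35e+04 rad/s.
Step 2 — Component impedances:
  Z1: Z = 1/(jωC) = -j/(ω·C) = 0 - j48.58 Ω
  Z2: Z = R = 470 Ω
  Z3: Z = 1/(jωC) = -j/(ω·C) = 0 - j21.17 Ω
Step 3 — With the output port shorted to ground, the output series arm Z2 runs from the junction to ground; the shunt arm Z3 also runs from the junction to ground. They appear in parallel: Z3 || Z2 = 0.9518 - j21.13 Ω.
Step 4 — Series with input arm Z1: Z_in = Z1 + (Z3 || Z2) = 0.9518 - j69.71 Ω = 69.71∠-89.2° Ω.
Step 5 — Source phasor: V = 8.42∠89.4° V = 0.08817 + j8.42 V.
Step 6 — Current: I = V / Z = -0.1207 + j0.002914 A = 0.1208∠178.6° A.
Step 7 — Complex power: S = V·I* = 0.01388 - j1.017 VA.
Step 8 — Real power: P = Re(S) = 0.01388 W.
Step 9 — Reactive power: Q = Im(S) = -1.017 VAR.
Step 10 — Apparent power: |S| = 1.017 VA.
Step 11 — Power factor: PF = P/|S| = 0.01365 (leading).

(a) P = 0.01388 W  (b) Q = -1.017 VAR  (c) S = 1.017 VA  (d) PF = 0.01365 (leading)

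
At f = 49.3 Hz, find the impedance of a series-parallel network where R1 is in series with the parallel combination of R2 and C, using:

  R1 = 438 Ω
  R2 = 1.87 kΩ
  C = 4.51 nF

Step 1 — Angular frequency: ω = 2π·f = 2π·49.3 = 309.8 rad/s.
Step 2 — Component impedances:
  R1: Z = R = 438 Ω
  R2: Z = R = 1870 Ω
  C: Z = 1/(jωC) = -j/(ω·C) = 0 - j7.158e+05 Ω
Step 3 — Parallel branch: R2 || C = 1/(1/R2 + 1/C) = 1870 - j4.885 Ω.
Step 4 — Series with R1: Z_total = R1 + (R2 || C) = 2308 - j4.885 Ω = 2308∠-0.1° Ω.

Z = 2308 - j4.885 Ω = 2308∠-0.1° Ω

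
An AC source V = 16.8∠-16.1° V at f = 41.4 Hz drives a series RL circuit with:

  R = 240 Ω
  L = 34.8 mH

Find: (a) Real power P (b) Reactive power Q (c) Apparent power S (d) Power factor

Step 1 — Angular frequency: ω = 2π·f = 2π·41.4 = 260.1 rad/s.
Step 2 — Component impedances:
  R: Z = R = 240 Ω
  L: Z = jωL = j·260.1·0.0348 = 0 + j9.052 Ω
Step 3 — Series combination: Z_total = R + L = 240 + j9.052 Ω = 240.2∠2.2° Ω.
Step 4 — Source phasor: V = 16.8∠-16.1° V = 16.14 - j4.659 V.
Step 5 — Current: I = V / Z = 0.06643 - j0.02192 A = 0.06995∠-18.3° A.
Step 6 — Complex power: S = V·I* = 1.174 + j0.04429 VA.
Step 7 — Real power: P = Re(S) = 1.174 W.
Step 8 — Reactive power: Q = Im(S) = 0.04429 VAR.
Step 9 — Apparent power: |S| = 1.175 VA.
Step 10 — Power factor: PF = P/|S| = 0.9993 (lagging).

(a) P = 1.174 W  (b) Q = 0.04429 VAR  (c) S = 1.175 VA  (d) PF = 0.9993 (lagging)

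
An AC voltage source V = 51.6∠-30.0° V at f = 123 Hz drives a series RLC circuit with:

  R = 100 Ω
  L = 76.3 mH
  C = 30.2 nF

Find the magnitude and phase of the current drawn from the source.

Step 1 — Angular frequency: ω = 2π·f = 2π·123 = 772.8 rad/s.
Step 2 — Component impedances:
  R: Z = R = 100 Ω
  L: Z = jωL = j·772.8·0.0763 = 0 + j58.97 Ω
  C: Z = 1/(jωC) = -j/(ω·C) = 0 - j4.285e+04 Ω
Step 3 — Series combination: Z_total = R + L + C = 100 - j4.279e+04 Ω = 4.279e+04∠-89.9° Ω.
Step 4 — Source phasor: V = 51.6∠-30.0° V = 44.69 - j25.8 V.
Step 5 — Ohm's law: I = V / Z_total = (44.69 - j25.8) / (100 - j4.279e+04) = 0.0006054 + j0.001043 A.
Step 6 — Convert to polar: |I| = 0.001206 A, ∠I = 59.9°.

I = 0.001206∠59.9° A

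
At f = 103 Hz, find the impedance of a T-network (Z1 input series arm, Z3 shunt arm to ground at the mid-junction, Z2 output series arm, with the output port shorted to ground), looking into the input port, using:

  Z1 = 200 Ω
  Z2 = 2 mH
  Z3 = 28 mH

Step 1 — Angular frequency: ω = 2π·f = 2π·103 = 647.2 rad/s.
Step 2 — Component impedances:
  Z1: Z = R = 200 Ω
  Z2: Z = jωL = j·647.2·0.002 = 0 + j1.294 Ω
  Z3: Z = jωL = j·647.2·0.028 = 0 + j18.12 Ω
Step 3 — With the output port shorted to ground, the output series arm Z2 runs from the junction to ground; the shunt arm Z3 also runs from the junction to ground. They appear in parallel: Z3 || Z2 = 0 + j1.208 Ω.
Step 4 — Series with input arm Z1: Z_in = Z1 + (Z3 || Z2) = 200 + j1.208 Ω = 200∠0.3° Ω.

Z = 200 + j1.208 Ω = 200∠0.3° Ω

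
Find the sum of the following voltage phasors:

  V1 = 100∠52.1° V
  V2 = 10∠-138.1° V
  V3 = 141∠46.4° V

Step 1 — Convert each phasor to rectangular form:
  V1 = 100·(cos(52.1°) + j·sin(52.1°)) = 61.43 + j78.91 V
  V2 = 10·(cos(-138.1°) + j·sin(-138.1°)) = -7.443 - j6.678 V
  V3 = 141·(cos(46.4°) + j·sin(46.4°)) = 97.24 + j102.1 V
Step 2 — Sum components: V_total = 151.2 + j174.3 V.
Step 3 — Convert to polar: |V_total| = 230.8 V, ∠V_total = 49.1°.

V_total = 230.8∠49.1° V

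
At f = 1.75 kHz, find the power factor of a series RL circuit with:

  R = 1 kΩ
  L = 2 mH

Step 1 — Angular frequency: ω = 2π·f = 2π·1750 = 1.1e+04 rad/s.
Step 2 — Component impedances:
  R: Z = R = 1000 Ω
  L: Z = jωL = j·1.1e+04·0.002 = 0 + j21.99 Ω
Step 3 — Series combination: Z_total = R + L = 1000 + j21.99 Ω = 1000∠1.3° Ω.
Step 4 — Power factor: PF = cos(φ) = Re(Z)/|Z| = 1000/1000.2 = 0.9998.
Step 5 — Type: Im(Z) = 21.99 ⇒ lagging (phase φ = 1.3°).

PF = 0.9998 (lagging, φ = 1.3°)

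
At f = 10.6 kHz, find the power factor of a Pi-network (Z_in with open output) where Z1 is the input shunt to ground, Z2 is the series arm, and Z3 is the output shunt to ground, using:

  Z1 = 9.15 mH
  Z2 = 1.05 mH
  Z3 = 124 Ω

Step 1 — Angular frequency: ω = 2π·f = 2π·1.06e+04 = 6.66e+04 rad/s.
Step 2 — Component impedances:
  Z1: Z = jωL = j·6.66e+04·0.00915 = 0 + j609.4 Ω
  Z2: Z = jωL = j·6.66e+04·0.00105 = 0 + j69.93 Ω
  Z3: Z = R = 124 Ω
Step 3 — With open output, the series arm Z2 and the output shunt Z3 appear in series to ground: Z2 + Z3 = 124 + j69.93 Ω.
Step 4 — Parallel with input shunt Z1: Z_in = Z1 || (Z2 + Z3) = 96.57 + j80.36 Ω = 125.6∠39.8° Ω.
Step 5 — Power factor: PF = cos(φ) = Re(Z)/|Z| = 96.567/125.63 = 0.7687.
Step 6 — Type: Im(Z) = 80.36 ⇒ lagging (phase φ = 39.8°).

PF = 0.7687 (lagging, φ = 39.8°)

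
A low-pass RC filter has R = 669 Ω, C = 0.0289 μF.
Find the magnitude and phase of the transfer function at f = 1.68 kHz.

Step 1 — Angular frequency: ω = 2π·1680 = 1.056e+04 rad/s.
Step 2 — Transfer function: H(jω) = 1/(1 + jωRC).
Step 3 — Denominator: 1 + jωRC = 1 + j·1.056e+04·669·2.89e-08 = 1 + j0.2041.
Step 4 — H = 0.96 - j0.1959.
Step 5 — Magnitude: |H| = 0.9798 (-0.2 dB); phase: φ = -11.5°.

|H| = 0.9798 (-0.2 dB), φ = -11.5°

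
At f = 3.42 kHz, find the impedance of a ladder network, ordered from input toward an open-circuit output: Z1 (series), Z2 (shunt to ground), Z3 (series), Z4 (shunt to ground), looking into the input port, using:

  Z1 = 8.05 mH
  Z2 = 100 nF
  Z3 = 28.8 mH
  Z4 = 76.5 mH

Step 1 — Angular frequency: ω = 2π·f = 2π·3420 = 2.149e+04 rad/s.
Step 2 — Component impedances:
  Z1: Z = jωL = j·2.149e+04·0.00805 = 0 + j173 Ω
  Z2: Z = 1/(jωC) = -j/(ω·C) = 0 - j465.4 Ω
  Z3: Z = jωL = j·2.149e+04·0.0288 = 0 + j618.9 Ω
  Z4: Z = jωL = j·2.149e+04·0.0765 = 0 + j1644 Ω
Step 3 — Ladder network (open output): work backward from the far end, alternating series and parallel combinations. Z_in = 0 - j412.9 Ω = 412.9∠-90.0° Ω.

Z = 0 - j412.9 Ω = 412.9∠-90.0° Ω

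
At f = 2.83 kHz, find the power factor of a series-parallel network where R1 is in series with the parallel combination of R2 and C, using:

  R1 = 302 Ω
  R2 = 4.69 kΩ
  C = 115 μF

Step 1 — Angular frequency: ω = 2π·f = 2π·2830 = 1.778e+04 rad/s.
Step 2 — Component impedances:
  R1: Z = R = 302 Ω
  R2: Z = R = 4690 Ω
  C: Z = 1/(jωC) = -j/(ω·C) = 0 - j0.489 Ω
Step 3 — Parallel branch: R2 || C = 1/(1/R2 + 1/C) = 5.099e-05 - j0.489 Ω.
Step 4 — Series with R1: Z_total = R1 + (R2 || C) = 302 - j0.489 Ω = 302∠-0.1° Ω.
Step 5 — Power factor: PF = cos(φ) = Re(Z)/|Z| = 302/302 = 1.
Step 6 — Type: Im(Z) = -0.489 ⇒ leading (phase φ = -0.1°).

PF = 1 (leading, φ = -0.1°)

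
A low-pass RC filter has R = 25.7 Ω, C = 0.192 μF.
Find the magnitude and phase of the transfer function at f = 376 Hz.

Step 1 — Angular frequency: ω = 2π·376 = 2362 rad/s.
Step 2 — Transfer function: H(jω) = 1/(1 + jωRC).
Step 3 — Denominator: 1 + jωRC = 1 + j·2362·25.7·1.92e-07 = 1 + j0.01166.
Step 4 — H = 0.9999 - j0.01166.
Step 5 — Magnitude: |H| = 0.9999 (-0.0 dB); phase: φ = -0.7°.

|H| = 0.9999 (-0.0 dB), φ = -0.7°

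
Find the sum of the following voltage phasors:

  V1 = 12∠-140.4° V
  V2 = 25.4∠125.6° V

Step 1 — Convert each phasor to rectangular form:
  V1 = 12·(cos(-140.4°) + j·sin(-140.4°)) = -9.246 - j7.649 V
  V2 = 25.4·(cos(125.6°) + j·sin(125.6°)) = -14.79 + j20.65 V
Step 2 — Sum components: V_total = -24.03 + j13 V.
Step 3 — Convert to polar: |V_total| = 27.32 V, ∠V_total = 151.6°.

V_total = 27.32∠151.6° V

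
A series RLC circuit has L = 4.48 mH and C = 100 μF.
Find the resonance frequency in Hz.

Step 1 — Resonance condition Im(Z)=0 gives ω₀ = 1/√(LC).
Step 2 — ω₀ = 1/√(0.00448·0.0001) = 1494 rad/s.
Step 3 — f₀ = ω₀/(2π) = 237.8 Hz.

f₀ = 237.8 Hz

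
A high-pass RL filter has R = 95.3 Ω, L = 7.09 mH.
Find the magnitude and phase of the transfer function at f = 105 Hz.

Step 1 — Angular frequency: ω = 2π·105 = 659.7 rad/s.
Step 2 — Transfer function: H(jω) = jωL/(R + jωL).
Step 3 — Numerator jωL = j·4.678; denominator R + jωL = 95.3 + j4.678.
Step 4 — H = 0.002403 + j0.04896.
Step 5 — Magnitude: |H| = 0.04902 (-26.2 dB); phase: φ = 87.2°.

|H| = 0.04902 (-26.2 dB), φ = 87.2°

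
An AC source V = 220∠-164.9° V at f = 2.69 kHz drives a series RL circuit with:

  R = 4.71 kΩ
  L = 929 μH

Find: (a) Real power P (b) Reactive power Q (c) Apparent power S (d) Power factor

Step 1 — Angular frequency: ω = 2π·f = 2π·2690 = 1.69e+04 rad/s.
Step 2 — Component impedances:
  R: Z = R = 4710 Ω
  L: Z = jωL = j·1.69e+04·0.000929 = 0 + j15.7 Ω
Step 3 — Series combination: Z_total = R + L = 4710 + j15.7 Ω = 4710∠0.2° Ω.
Step 4 — Source phasor: V = 220∠-164.9° V = -212.4 - j57.31 V.
Step 5 — Current: I = V / Z = -0.04514 - j0.01202 A = 0.04671∠-165.1° A.
Step 6 — Complex power: S = V·I* = 10.28 + j0.03426 VA.
Step 7 — Real power: P = Re(S) = 10.28 W.
Step 8 — Reactive power: Q = Im(S) = 0.03426 VAR.
Step 9 — Apparent power: |S| = 10.28 VA.
Step 10 — Power factor: PF = P/|S| = 1 (lagging).

(a) P = 10.28 W  (b) Q = 0.03426 VAR  (c) S = 10.28 VA  (d) PF = 1 (lagging)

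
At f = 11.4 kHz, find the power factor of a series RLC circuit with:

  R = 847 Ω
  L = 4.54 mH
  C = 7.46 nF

Step 1 — Angular frequency: ω = 2π·f = 2π·1.14e+04 = 7.163e+04 rad/s.
Step 2 — Component impedances:
  R: Z = R = 847 Ω
  L: Z = jωL = j·7.163e+04·0.00454 = 0 + j325.2 Ω
  C: Z = 1/(jωC) = -j/(ω·C) = 0 - j1871 Ω
Step 3 — Series combination: Z_total = R + L + C = 847 - j1546 Ω = 1763∠-61.3° Ω.
Step 4 — Power factor: PF = cos(φ) = Re(Z)/|Z| = 847/1763 = 0.4804.
Step 5 — Type: Im(Z) = -1546 ⇒ leading (phase φ = -61.3°).

PF = 0.4804 (leading, φ = -61.3°)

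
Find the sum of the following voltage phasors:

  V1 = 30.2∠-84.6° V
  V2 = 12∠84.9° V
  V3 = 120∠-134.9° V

Step 1 — Convert each phasor to rectangular form:
  V1 = 30.2·(cos(-84.6°) + j·sin(-84.6°)) = 2.842 - j30.07 V
  V2 = 12·(cos(84.9°) + j·sin(84.9°)) = 1.067 + j11.95 V
  V3 = 120·(cos(-134.9°) + j·sin(-134.9°)) = -84.7 - j85 V
Step 2 — Sum components: V_total = -80.8 - j103.1 V.
Step 3 — Convert to polar: |V_total| = 131 V, ∠V_total = -128.1°.

V_total = 131∠-128.1° V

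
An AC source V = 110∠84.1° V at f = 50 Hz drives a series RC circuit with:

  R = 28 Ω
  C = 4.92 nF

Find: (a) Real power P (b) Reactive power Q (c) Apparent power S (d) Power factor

Step 1 — Angular frequency: ω = 2π·f = 2π·50 = 314.2 rad/s.
Step 2 — Component impedances:
  R: Z = R = 28 Ω
  C: Z = 1/(jωC) = -j/(ω·C) = 0 - j6.47e+05 Ω
Step 3 — Series combination: Z_total = R + C = 28 - j6.47e+05 Ω = 6.47e+05∠-90.0° Ω.
Step 4 — Source phasor: V = 110∠84.1° V = 11.31 + j109.4 V.
Step 5 — Current: I = V / Z = -0.0001691 + j1.748e-05 A = 0.00017∠174.1° A.
Step 6 — Complex power: S = V·I* = 8.094e-07 - j0.0187 VA.
Step 7 — Real power: P = Re(S) = 8.094e-07 W.
Step 8 — Reactive power: Q = Im(S) = -0.0187 VAR.
Step 9 — Apparent power: |S| = 0.0187 VA.
Step 10 — Power factor: PF = P/|S| = 4.328e-05 (leading).

(a) P = 8.094e-07 W  (b) Q = -0.0187 VAR  (c) S = 0.0187 VA  (d) PF = 4.328e-05 (leading)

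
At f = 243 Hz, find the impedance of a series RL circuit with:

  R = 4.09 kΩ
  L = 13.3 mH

Step 1 — Angular frequency: ω = 2π·f = 2π·243 = 1527 rad/s.
Step 2 — Component impedances:
  R: Z = R = 4090 Ω
  L: Z = jωL = j·1527·0.0133 = 0 + j20.31 Ω
Step 3 — Series combination: Z_total = R + L = 4090 + j20.31 Ω = 4090∠0.3° Ω.

Z = 4090 + j20.31 Ω = 4090∠0.3° Ω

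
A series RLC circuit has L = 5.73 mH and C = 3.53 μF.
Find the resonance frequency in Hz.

Step 1 — Resonance condition Im(Z)=0 gives ω₀ = 1/√(LC).
Step 2 — ω₀ = 1/√(0.00573·3.53e-06) = 7031 rad/s.
Step 3 — f₀ = ω₀/(2π) = 1119 Hz.

f₀ = 1119 Hz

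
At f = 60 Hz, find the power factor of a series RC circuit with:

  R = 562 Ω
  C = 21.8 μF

Step 1 — Angular frequency: ω = 2π·f = 2π·60 = 377 rad/s.
Step 2 — Component impedances:
  R: Z = R = 562 Ω
  C: Z = 1/(jωC) = -j/(ω·C) = 0 - j121.7 Ω
Step 3 — Series combination: Z_total = R + C = 562 - j121.7 Ω = 575∠-12.2° Ω.
Step 4 — Power factor: PF = cos(φ) = Re(Z)/|Z| = 562/575 = 0.9774.
Step 5 — Type: Im(Z) = -121.7 ⇒ leading (phase φ = -12.2°).

PF = 0.9774 (leading, φ = -12.2°)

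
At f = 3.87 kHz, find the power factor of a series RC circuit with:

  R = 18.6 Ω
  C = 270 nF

Step 1 — Angular frequency: ω = 2π·f = 2π·3870 = 2.432e+04 rad/s.
Step 2 — Component impedances:
  R: Z = R = 18.6 Ω
  C: Z = 1/(jωC) = -j/(ω·C) = 0 - j152.3 Ω
Step 3 — Series combination: Z_total = R + C = 18.6 - j152.3 Ω = 153.4∠-83.0° Ω.
Step 4 — Power factor: PF = cos(φ) = Re(Z)/|Z| = 18.6/153.45 = 0.1212.
Step 5 — Type: Im(Z) = -152.3 ⇒ leading (phase φ = -83.0°).

PF = 0.1212 (leading, φ = -83.0°)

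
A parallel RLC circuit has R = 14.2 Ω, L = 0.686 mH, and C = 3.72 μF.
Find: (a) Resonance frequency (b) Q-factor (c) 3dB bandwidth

Step 1 — Resonance: ω₀ = 1/√(LC) = 1/√(0.000686·3.72e-06) = 1.98e+04 rad/s.
Step 2 — f₀ = ω₀/(2π) = 3151 Hz.
Step 3 — Parallel Q: Q = R/(ω₀L) = 14.2/(1.98e+04·0.000686) = 1.046.
Step 4 — Bandwidth: Δω = ω₀/Q = 1.893e+04 rad/s; BW = Δω/(2π) = 3013 Hz.

(a) f₀ = 3151 Hz  (b) Q = 1.046  (c) BW = 3013 Hz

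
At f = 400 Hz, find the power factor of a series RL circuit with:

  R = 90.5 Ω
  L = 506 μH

Step 1 — Angular frequency: ω = 2π·f = 2π·400 = 2513 rad/s.
Step 2 — Component impedances:
  R: Z = R = 90.5 Ω
  L: Z = jωL = j·2513·0.000506 = 0 + j1.272 Ω
Step 3 — Series combination: Z_total = R + L = 90.5 + j1.272 Ω = 90.51∠0.8° Ω.
Step 4 — Power factor: PF = cos(φ) = Re(Z)/|Z| = 90.5/90.51 = 0.9999.
Step 5 — Type: Im(Z) = 1.272 ⇒ lagging (phase φ = 0.8°).

PF = 0.9999 (lagging, φ = 0.8°)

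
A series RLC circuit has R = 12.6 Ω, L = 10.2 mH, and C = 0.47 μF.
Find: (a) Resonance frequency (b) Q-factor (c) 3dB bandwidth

Step 1 — Resonance: ω₀ = 1/√(LC) = 1/√(0.0102·4.7e-07) = 1.444e+04 rad/s.
Step 2 — f₀ = ω₀/(2π) = 2299 Hz.
Step 3 — Series Q: Q = ω₀L/R = 1.444e+04·0.0102/12.6 = 11.69.
Step 4 — Bandwidth: Δω = ω₀/Q = 1235 rad/s; BW = Δω/(2π) = 196.6 Hz.

(a) f₀ = 2299 Hz  (b) Q = 11.69  (c) BW = 196.6 Hz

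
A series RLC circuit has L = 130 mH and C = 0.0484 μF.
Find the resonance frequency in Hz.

Step 1 — Resonance condition Im(Z)=0 gives ω₀ = 1/√(LC).
Step 2 — ω₀ = 1/√(0.13·4.84e-08) = 1.261e+04 rad/s.
Step 3 — f₀ = ω₀/(2π) = 2006 Hz.

f₀ = 2006 Hz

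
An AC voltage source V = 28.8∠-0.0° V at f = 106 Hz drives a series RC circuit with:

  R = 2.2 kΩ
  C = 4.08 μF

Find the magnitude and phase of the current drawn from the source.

Step 1 — Angular frequency: ω = 2π·f = 2π·106 = 666 rad/s.
Step 2 — Component impedances:
  R: Z = R = 2200 Ω
  C: Z = 1/(jωC) = -j/(ω·C) = 0 - j368 Ω
Step 3 — Series combination: Z_total = R + C = 2200 - j368 Ω = 2231∠-9.5° Ω.
Step 4 — Source phasor: V = 28.8∠-0.0° V = 28.8 V.
Step 5 — Ohm's law: I = V / Z_total = (28.8) / (2200 - j368) = 0.01273 + j0.00213 A.
Step 6 — Convert to polar: |I| = 0.01291 A, ∠I = 9.5°.

I = 0.01291∠9.5° A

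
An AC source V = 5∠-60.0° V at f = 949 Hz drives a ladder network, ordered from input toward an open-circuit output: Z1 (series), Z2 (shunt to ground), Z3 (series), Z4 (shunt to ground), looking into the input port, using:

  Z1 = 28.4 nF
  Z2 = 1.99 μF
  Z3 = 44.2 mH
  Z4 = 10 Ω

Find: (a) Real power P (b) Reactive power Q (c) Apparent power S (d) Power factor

Step 1 — Angular frequency: ω = 2π·f = 2π·949 = 5963 rad/s.
Step 2 — Component impedances:
  Z1: Z = 1/(jωC) = -j/(ω·C) = 0 - j5905 Ω
  Z2: Z = 1/(jωC) = -j/(ω·C) = 0 - j84.28 Ω
  Z3: Z = jωL = j·5963·0.0442 = 0 + j263.6 Ω
  Z4: Z = R = 10 Ω
Step 3 — Ladder network (open output): work backward from the far end, alternating series and parallel combinations. Z_in = 2.203 - j6029 Ω = 6029∠-90.0° Ω.
Step 4 — Source phasor: V = 5∠-60.0° V = 2.5 - j4.33 V.
Step 5 — Current: I = V / Z = 0.0007184 + j0.0004144 A = 0.0008293∠30.0° A.
Step 6 — Complex power: S = V·I* = 1.515e-06 - j0.004147 VA.
Step 7 — Real power: P = Re(S) = 1.515e-06 W.
Step 8 — Reactive power: Q = Im(S) = -0.004147 VAR.
Step 9 — Apparent power: |S| = 0.004147 VA.
Step 10 — Power factor: PF = P/|S| = 0.0003654 (leading).

(a) P = 1.515e-06 W  (b) Q = -0.004147 VAR  (c) S = 0.004147 VA  (d) PF = 0.0003654 (leading)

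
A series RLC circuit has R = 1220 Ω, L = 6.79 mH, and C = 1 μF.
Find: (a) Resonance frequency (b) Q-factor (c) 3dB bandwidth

Step 1 — Resonance condition Im(Z)=0 gives ω₀ = 1/√(LC).
Step 2 — ω₀ = 1/√(0.00679·1e-06) = 1.214e+04 rad/s.
Step 3 — f₀ = ω₀/(2π) = 1931 Hz.
Step 4 — Series Q: Q = ω₀L/R = 1.214e+04·0.00679/1220 = 0.06754.
Step 5 — 3dB bandwidth: Δω = ω₀/Q = 1.797e+05 rad/s; BW = Δω/(2π) = 2.86e+04 Hz.

(a) f₀ = 1931 Hz  (b) Q = 0.06754  (c) BW = 2.86e+04 Hz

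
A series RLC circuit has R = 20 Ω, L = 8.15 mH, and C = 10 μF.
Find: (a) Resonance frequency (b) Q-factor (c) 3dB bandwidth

Step 1 — Resonance: ω₀ = 1/√(LC) = 1/√(0.00815·1e-05) = 3503 rad/s.
Step 2 — f₀ = ω₀/(2π) = 557.5 Hz.
Step 3 — Series Q: Q = ω₀L/R = 3503·0.00815/20 = 1.427.
Step 4 — Bandwidth: Δω = ω₀/Q = 2454 rad/s; BW = Δω/(2π) = 390.6 Hz.

(a) f₀ = 557.5 Hz  (b) Q = 1.427  (c) BW = 390.6 Hz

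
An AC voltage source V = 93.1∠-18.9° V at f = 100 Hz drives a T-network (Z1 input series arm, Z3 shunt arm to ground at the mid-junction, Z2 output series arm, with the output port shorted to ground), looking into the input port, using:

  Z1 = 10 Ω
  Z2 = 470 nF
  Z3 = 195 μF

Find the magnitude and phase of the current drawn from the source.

Step 1 — Angular frequency: ω = 2π·f = 2π·100 = 628.3 rad/s.
Step 2 — Component impedances:
  Z1: Z = R = 10 Ω
  Z2: Z = 1/(jωC) = -j/(ω·C) = 0 - j3386 Ω
  Z3: Z = 1/(jωC) = -j/(ω·C) = 0 - j8.162 Ω
Step 3 — With the output port shorted to ground, the output series arm Z2 runs from the junction to ground; the shunt arm Z3 also runs from the junction to ground. They appear in parallel: Z3 || Z2 = 0 - j8.142 Ω.
Step 4 — Series with input arm Z1: Z_in = Z1 + (Z3 || Z2) = 10 - j8.142 Ω = 12.9∠-39.2° Ω.
Step 5 — Source phasor: V = 93.1∠-18.9° V = 88.08 - j30.16 V.
Step 6 — Ohm's law: I = V / Z_total = (88.08 - j30.16) / (10 - j8.142) = 6.773 + j2.499 A.
Step 7 — Convert to polar: |I| = 7.22 A, ∠I = 20.3°.

I = 7.22∠20.3° A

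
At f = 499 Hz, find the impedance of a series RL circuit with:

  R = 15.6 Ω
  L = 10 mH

Step 1 — Angular frequency: ω = 2π·f = 2π·499 = 3135 rad/s.
Step 2 — Component impedances:
  R: Z = R = 15.6 Ω
  L: Z = jωL = j·3135·0.01 = 0 + j31.35 Ω
Step 3 — Series combination: Z_total = R + L = 15.6 + j31.35 Ω = 35.02∠63.5° Ω.

Z = 15.6 + j31.35 Ω = 35.02∠63.5° Ω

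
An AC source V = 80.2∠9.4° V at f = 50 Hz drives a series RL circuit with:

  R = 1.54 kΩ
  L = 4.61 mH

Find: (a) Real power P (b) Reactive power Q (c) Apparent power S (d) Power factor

Step 1 — Angular frequency: ω = 2π·f = 2π·50 = 314.2 rad/s.
Step 2 — Component impedances:
  R: Z = R = 1540 Ω
  L: Z = jωL = j·314.2·0.00461 = 0 + j1.448 Ω
Step 3 — Series combination: Z_total = R + L = 1540 + j1.448 Ω = 1540∠0.1° Ω.
Step 4 — Source phasor: V = 80.2∠9.4° V = 79.12 + j13.1 V.
Step 5 — Current: I = V / Z = 0.05139 + j0.008457 A = 0.05208∠9.3° A.
Step 6 — Complex power: S = V·I* = 4.177 + j0.003928 VA.
Step 7 — Real power: P = Re(S) = 4.177 W.
Step 8 — Reactive power: Q = Im(S) = 0.003928 VAR.
Step 9 — Apparent power: |S| = 4.177 VA.
Step 10 — Power factor: PF = P/|S| = 1 (lagging).

(a) P = 4.177 W  (b) Q = 0.003928 VAR  (c) S = 4.177 VA  (d) PF = 1 (lagging)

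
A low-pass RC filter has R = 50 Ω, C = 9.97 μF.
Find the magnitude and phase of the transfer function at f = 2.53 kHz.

Step 1 — Angular frequency: ω = 2π·2530 = 1.59e+04 rad/s.
Step 2 — Transfer function: H(jω) = 1/(1 + jωRC).
Step 3 — Denominator: 1 + jωRC = 1 + j·1.59e+04·50·9.97e-06 = 1 + j7.924.
Step 4 — H = 0.01567 - j0.1242.
Step 5 — Magnitude: |H| = 0.1252 (-18.0 dB); phase: φ = -82.8°.

|H| = 0.1252 (-18.0 dB), φ = -82.8°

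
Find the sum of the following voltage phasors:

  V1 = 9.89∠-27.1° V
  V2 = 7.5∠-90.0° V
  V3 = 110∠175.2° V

Step 1 — Convert each phasor to rectangular form:
  V1 = 9.89·(cos(-27.1°) + j·sin(-27.1°)) = 8.804 - j4.505 V
  V2 = 7.5·(cos(-90.0°) + j·sin(-90.0°)) = 0 - j7.5 V
  V3 = 110·(cos(175.2°) + j·sin(175.2°)) = -109.6 + j9.205 V
Step 2 — Sum components: V_total = -100.8 - j2.801 V.
Step 3 — Convert to polar: |V_total| = 100.8 V, ∠V_total = -178.4°.

V_total = 100.8∠-178.4° V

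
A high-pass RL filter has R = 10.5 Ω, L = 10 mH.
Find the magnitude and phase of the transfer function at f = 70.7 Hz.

Step 1 — Angular frequency: ω = 2π·70.7 = 444.2 rad/s.
Step 2 — Transfer function: H(jω) = jωL/(R + jωL).
Step 3 — Numerator jωL = j·4.442; denominator R + jωL = 10.5 + j4.442.
Step 4 — H = 0.1518 + j0.3588.
Step 5 — Magnitude: |H| = 0.3896 (-8.2 dB); phase: φ = 67.1°.

|H| = 0.3896 (-8.2 dB), φ = 67.1°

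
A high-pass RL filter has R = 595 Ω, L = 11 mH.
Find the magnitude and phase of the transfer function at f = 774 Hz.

Step 1 — Angular frequency: ω = 2π·774 = 4863 rad/s.
Step 2 — Transfer function: H(jω) = jωL/(R + jωL).
Step 3 — Numerator jωL = j·53.5; denominator R + jωL = 595 + j53.5.
Step 4 — H = 0.008019 + j0.08919.
Step 5 — Magnitude: |H| = 0.08955 (-21.0 dB); phase: φ = 84.9°.

|H| = 0.08955 (-21.0 dB), φ = 84.9°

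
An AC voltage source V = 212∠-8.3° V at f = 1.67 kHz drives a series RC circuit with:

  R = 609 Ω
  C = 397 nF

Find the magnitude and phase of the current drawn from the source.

Step 1 — Angular frequency: ω = 2π·f = 2π·1670 = 1.049e+04 rad/s.
Step 2 — Component impedances:
  R: Z = R = 609 Ω
  C: Z = 1/(jωC) = -j/(ω·C) = 0 - j240.1 Ω
Step 3 — Series combination: Z_total = R + C = 609 - j240.1 Ω = 654.6∠-21.5° Ω.
Step 4 — Source phasor: V = 212∠-8.3° V = 209.8 - j30.6 V.
Step 5 — Ohm's law: I = V / Z_total = (209.8 - j30.6) / (609 - j240.1) = 0.3153 + j0.07403 A.
Step 6 — Convert to polar: |I| = 0.3239 A, ∠I = 13.2°.

I = 0.3239∠13.2° A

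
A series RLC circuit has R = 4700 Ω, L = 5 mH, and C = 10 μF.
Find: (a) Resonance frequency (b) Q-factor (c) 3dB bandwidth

Step 1 — Resonance condition Im(Z)=0 gives ω₀ = 1/√(LC).
Step 2 — ω₀ = 1/√(0.005·1e-05) = 4472 rad/s.
Step 3 — f₀ = ω₀/(2π) = 711.8 Hz.
Step 4 — Series Q: Q = ω₀L/R = 4472·0.005/4700 = 0.004758.
Step 5 — 3dB bandwidth: Δω = ω₀/Q = 9.4e+05 rad/s; BW = Δω/(2π) = 1.496e+05 Hz.

(a) f₀ = 711.8 Hz  (b) Q = 0.004758  (c) BW = 1.496e+05 Hz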